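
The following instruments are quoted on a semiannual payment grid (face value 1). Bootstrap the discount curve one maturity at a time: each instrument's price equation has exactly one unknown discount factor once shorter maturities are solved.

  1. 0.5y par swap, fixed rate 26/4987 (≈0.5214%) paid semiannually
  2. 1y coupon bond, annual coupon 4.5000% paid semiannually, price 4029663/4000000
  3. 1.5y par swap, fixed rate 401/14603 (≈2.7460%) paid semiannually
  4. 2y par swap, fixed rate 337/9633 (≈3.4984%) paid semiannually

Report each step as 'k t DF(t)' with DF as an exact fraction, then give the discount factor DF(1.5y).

step 1 [0.5y] swap r/2=13/4987: DF=(1 − 13/4987·(0))/(1+13/4987) = 4987/5000 ≈ 0.997400
step 2 [1y] bond c/2=9/400: DF=(4029663/4000000 − 9/400·(0.997400))/(1+9/400) = 9633/10000 ≈ 0.963300
step 3 [1.5y] swap r/2=401/29206: DF=(1 − 401/29206·(0.997400+0.963300))/(1+401/29206) = 9599/10000 ≈ 0.959900
step 4 [2y] swap r/2=337/19266: DF=(1 − 337/19266·(0.997400+0.963300+0.959900))/(1+337/19266) = 4663/5000 ≈ 0.932600

1 1/2 4987/5000
2 1 9633/10000
3 3/2 9599/10000
4 2 4663/5000
DF(1.5y) = 9599/10000 ≈ 0.959900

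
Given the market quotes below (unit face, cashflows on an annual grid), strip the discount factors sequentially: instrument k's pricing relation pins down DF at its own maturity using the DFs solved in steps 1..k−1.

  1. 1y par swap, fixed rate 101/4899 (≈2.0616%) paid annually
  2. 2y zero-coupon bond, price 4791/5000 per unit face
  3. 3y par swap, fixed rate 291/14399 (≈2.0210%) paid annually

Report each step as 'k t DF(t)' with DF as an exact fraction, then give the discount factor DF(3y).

1 1 4899/5000
2 2 4791/5000
3 3 4709/5000
DF(3y) = 4709/5000 ≈ 0.941800

step 1 [1y] swap r/1=101/4899: DF=(1 − 101/4899·(0))/(1+101/4899) = 4899/5000 ≈ 0.979800
step 2 [2y] zero: DF = P = 4791/5000 ≈ 0.958200
step 3 [3y] swap r/1=291/14399: DF=(1 − 291/14399·(0.979800+0.958200))/(1+291/14399) = 4709/5000 ≈ 0.941800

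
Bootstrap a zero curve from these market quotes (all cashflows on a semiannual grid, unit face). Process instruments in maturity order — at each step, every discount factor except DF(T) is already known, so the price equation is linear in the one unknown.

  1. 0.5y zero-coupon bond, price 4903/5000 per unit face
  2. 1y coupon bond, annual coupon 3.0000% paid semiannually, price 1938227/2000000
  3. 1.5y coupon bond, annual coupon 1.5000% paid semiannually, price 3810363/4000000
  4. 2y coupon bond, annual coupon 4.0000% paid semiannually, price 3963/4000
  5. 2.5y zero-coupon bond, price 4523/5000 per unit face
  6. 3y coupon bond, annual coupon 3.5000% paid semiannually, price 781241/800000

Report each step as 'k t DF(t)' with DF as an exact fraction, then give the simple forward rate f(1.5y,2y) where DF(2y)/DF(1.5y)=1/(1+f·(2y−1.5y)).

1 1/2 4903/5000
2 1 9403/10000
3 3/2 582/625
4 2 4577/5000
5 5/2 4523/5000
6 3 4397/5000
f(1.5y,2y) = ((582/625)/(4577/5000) − 1)/(1/2) = 158/4577 ≈ 3.4520%

step 1 [0.5y] zero: DF = P = 4903/5000 ≈ 0.980600
step 2 [1y] bond c/2=3/200: DF=(1938227/2000000 − 3/200·(0.980600))/(1+3/200) = 9403/10000 ≈ 0.940300
step 3 [1.5y] bond c/2=3/400: DF=(3810363/4000000 − 3/400·(0.980600+0.940300))/(1+3/400) = 582/625 ≈ 0.931200
step 4 [2y] bond c/2=1/50: DF=(3963/4000 − 1/50·(0.980600+0.940300+0.931200))/(1+1/50) = 4577/5000 ≈ 0.915400
step 5 [2.5y] zero: DF = P = 4523/5000 ≈ 0.904600
step 6 [3y] bond c/2=7/400: DF=(781241/800000 − 7/400·(0.980600+0.940300+0.931200+0.915400+0.904600))/(1+7/400) = 4397/5000 ≈ 0.879400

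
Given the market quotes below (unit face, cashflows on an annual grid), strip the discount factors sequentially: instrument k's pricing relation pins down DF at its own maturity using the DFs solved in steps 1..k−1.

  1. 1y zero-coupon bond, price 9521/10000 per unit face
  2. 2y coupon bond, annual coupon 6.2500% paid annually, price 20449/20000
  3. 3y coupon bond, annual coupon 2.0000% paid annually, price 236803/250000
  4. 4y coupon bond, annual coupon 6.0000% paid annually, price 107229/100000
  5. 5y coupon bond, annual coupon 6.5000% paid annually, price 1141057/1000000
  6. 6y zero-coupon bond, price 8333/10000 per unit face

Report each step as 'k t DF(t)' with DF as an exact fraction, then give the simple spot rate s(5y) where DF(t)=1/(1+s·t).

1 1 9521/10000
2 2 9063/10000
3 3 4461/5000
4 4 8559/10000
5 5 8513/10000
6 6 8333/10000
s(5y) = (1/(8513/10000) − 1)/(5) = 1487/42565 ≈ 3.4935%

step 1 [1y] zero: DF = P = 9521/10000 ≈ 0.952100
step 2 [2y] bond c/1=1/16: DF=(20449/20000 − 1/16·(0.952100))/(1+1/16) = 9063/10000 ≈ 0.906300
step 3 [3y] bond c/1=1/50: DF=(236803/250000 − 1/50·(0.952100+0.906300))/(1+1/50) = 4461/5000 ≈ 0.892200
step 4 [4y] bond c/1=3/50: DF=(107229/100000 − 3/50·(0.952100+0.906300+0.892200))/(1+3/50) = 8559/10000 ≈ 0.855900
step 5 [5y] bond c/1=13/200: DF=(1141057/1000000 − 13/200·(0.952100+0.906300+0.892200+0.855900))/(1+13/200) = 8513/10000 ≈ 0.851300
step 6 [6y] zero: DF = P = 8333/10000 ≈ 0.833300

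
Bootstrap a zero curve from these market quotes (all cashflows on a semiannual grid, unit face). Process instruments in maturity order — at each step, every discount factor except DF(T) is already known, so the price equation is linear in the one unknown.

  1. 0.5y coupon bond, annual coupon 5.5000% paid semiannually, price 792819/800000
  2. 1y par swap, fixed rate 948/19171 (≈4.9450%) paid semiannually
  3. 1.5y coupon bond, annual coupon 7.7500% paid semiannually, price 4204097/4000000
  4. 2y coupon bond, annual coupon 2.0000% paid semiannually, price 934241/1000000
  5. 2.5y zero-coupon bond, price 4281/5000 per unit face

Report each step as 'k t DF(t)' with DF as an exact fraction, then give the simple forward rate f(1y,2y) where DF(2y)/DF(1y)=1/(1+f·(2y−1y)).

1 1/2 1929/2000
2 1 4763/5000
3 3/2 9403/10000
4 2 8967/10000
5 5/2 4281/5000
f(1y,2y) = ((4763/5000)/(8967/10000) − 1)/(1) = 559/8967 ≈ 6.2340%

step 1 [0.5y] bond c/2=11/400: DF=(792819/800000 − 11/400·(0))/(1+11/400) = 1929/2000 ≈ 0.964500
step 2 [1y] swap r/2=474/19171: DF=(1 − 474/19171·(0.964500))/(1+474/19171) = 4763/5000 ≈ 0.952600
step 3 [1.5y] bond c/2=31/800: DF=(4204097/4000000 − 31/800·(0.964500+0.952600))/(1+31/800) = 9403/10000 ≈ 0.940300
step 4 [2y] bond c/2=1/100: DF=(934241/1000000 − 1/100·(0.964500+0.952600+0.940300))/(1+1/100) = 8967/10000 ≈ 0.896700
step 5 [2.5y] zero: DF = P = 4281/5000 ≈ 0.856200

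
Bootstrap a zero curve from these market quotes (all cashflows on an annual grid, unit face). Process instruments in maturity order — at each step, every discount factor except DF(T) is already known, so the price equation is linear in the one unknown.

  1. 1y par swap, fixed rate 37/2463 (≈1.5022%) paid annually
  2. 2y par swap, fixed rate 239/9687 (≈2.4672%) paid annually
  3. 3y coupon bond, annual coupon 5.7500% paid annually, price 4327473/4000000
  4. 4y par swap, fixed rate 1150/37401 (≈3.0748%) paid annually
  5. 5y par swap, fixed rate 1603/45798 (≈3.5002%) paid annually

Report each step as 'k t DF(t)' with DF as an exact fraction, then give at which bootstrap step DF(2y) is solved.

step 1 [1y] swap r/1=37/2463: DF=(1 − 37/2463·(0))/(1+37/2463) = 2463/2500 ≈ 0.985200
step 2 [2y] swap r/1=239/9687: DF=(1 − 239/9687·(0.985200))/(1+239/9687) = 4761/5000 ≈ 0.952200
step 3 [3y] bond c/1=23/400: DF=(4327473/4000000 − 23/400·(0.985200+0.952200))/(1+23/400) = 9177/10000 ≈ 0.917700
step 4 [4y] swap r/1=1150/37401: DF=(1 − 1150/37401·(0.985200+0.952200+0.917700))/(1+1150/37401) = 177/200 ≈ 0.885000
step 5 [5y] swap r/1=1603/45798: DF=(1 − 1603/45798·(0.985200+0.952200+0.917700+0.885000))/(1+1603/45798) = 8397/10000 ≈ 0.839700

1 1 2463/2500
2 2 4761/5000
3 3 9177/10000
4 4 177/200
5 5 8397/10000
DF(2y) is solved at step 2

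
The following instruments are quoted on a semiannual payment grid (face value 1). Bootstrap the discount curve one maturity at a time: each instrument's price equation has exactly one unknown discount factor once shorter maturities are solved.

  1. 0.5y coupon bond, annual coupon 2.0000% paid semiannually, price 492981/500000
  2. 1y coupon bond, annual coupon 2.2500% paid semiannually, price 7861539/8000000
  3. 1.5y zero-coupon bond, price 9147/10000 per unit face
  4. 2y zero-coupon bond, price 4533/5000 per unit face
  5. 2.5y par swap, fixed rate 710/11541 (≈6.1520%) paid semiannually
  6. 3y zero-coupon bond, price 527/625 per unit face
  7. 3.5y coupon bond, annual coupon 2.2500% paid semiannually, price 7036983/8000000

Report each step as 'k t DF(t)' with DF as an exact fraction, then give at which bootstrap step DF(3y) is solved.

1 1/2 4881/5000
2 1 9609/10000
3 3/2 9147/10000
4 2 4533/5000
5 5/2 429/500
6 3 527/625
7 7/2 8091/10000
DF(3y) is solved at step 6

step 1 [0.5y] bond c/2=1/100: DF=(492981/500000 − 1/100·(0))/(1+1/100) = 4881/5000 ≈ 0.976200
step 2 [1y] bond c/2=9/800: DF=(7861539/8000000 − 9/800·(0.976200))/(1+9/800) = 9609/10000 ≈ 0.960900
step 3 [1.5y] zero: DF = P = 9147/10000 ≈ 0.914700
step 4 [2y] zero: DF = P = 4533/5000 ≈ 0.906600
step 5 [2.5y] swap r/2=355/11541: DF=(1 − 355/11541·(0.976200+0.960900+0.914700+0.906600))/(1+355/11541) = 429/500 ≈ 0.858000
step 6 [3y] zero: DF = P = 527/625 ≈ 0.843200
step 7 [3.5y] bond c/2=9/800: DF=(7036983/8000000 − 9/800·(0.976200+0.960900+0.914700+0.906600+0.858000+0.843200))/(1+9/800) = 8091/10000 ≈ 0.809100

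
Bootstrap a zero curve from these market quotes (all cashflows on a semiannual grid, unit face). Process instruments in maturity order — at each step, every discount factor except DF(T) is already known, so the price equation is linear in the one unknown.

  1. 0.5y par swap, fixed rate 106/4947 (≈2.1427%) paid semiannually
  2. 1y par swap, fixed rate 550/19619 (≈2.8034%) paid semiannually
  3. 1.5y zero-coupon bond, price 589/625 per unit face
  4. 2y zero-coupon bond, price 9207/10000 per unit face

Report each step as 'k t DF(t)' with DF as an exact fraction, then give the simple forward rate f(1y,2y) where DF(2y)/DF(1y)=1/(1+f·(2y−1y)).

step 1 [0.5y] swap r/2=53/4947: DF=(1 − 53/4947·(0))/(1+53/4947) = 4947/5000 ≈ 0.989400
step 2 [1y] swap r/2=275/19619: DF=(1 − 275/19619·(0.989400))/(1+275/19619) = 389/400 ≈ 0.972500
step 3 [1.5y] zero: DF = P = 589/625 ≈ 0.942400
step 4 [2y] zero: DF = P = 9207/10000 ≈ 0.920700

1 1/2 4947/5000
2 1 389/400
3 3/2 589/625
4 2 9207/10000
f(1y,2y) = ((389/400)/(9207/10000) − 1)/(1) = 518/9207 ≈ 5.6262%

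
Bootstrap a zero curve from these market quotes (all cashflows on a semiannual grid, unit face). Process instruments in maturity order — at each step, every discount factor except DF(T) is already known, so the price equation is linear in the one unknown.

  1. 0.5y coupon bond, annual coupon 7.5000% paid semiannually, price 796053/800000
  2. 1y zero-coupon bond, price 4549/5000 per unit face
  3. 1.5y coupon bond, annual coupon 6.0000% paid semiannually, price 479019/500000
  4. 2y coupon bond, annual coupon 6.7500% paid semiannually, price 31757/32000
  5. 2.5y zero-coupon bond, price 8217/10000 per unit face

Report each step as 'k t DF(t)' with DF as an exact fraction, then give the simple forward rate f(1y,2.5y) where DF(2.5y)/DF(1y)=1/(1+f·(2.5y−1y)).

1 1/2 9591/10000
2 1 4549/5000
3 3/2 8757/10000
4 2 544/625
5 5/2 8217/10000
f(1y,2.5y) = ((4549/5000)/(8217/10000) − 1)/(3/2) = 1762/24651 ≈ 7.1478%

step 1 [0.5y] bond c/2=3/80: DF=(796053/800000 − 3/80·(0))/(1+3/80) = 9591/10000 ≈ 0.959100
step 2 [1y] zero: DF = P = 4549/5000 ≈ 0.909800
step 3 [1.5y] bond c/2=3/100: DF=(479019/500000 − 3/100·(0.959100+0.909800))/(1+3/100) = 8757/10000 ≈ 0.875700
step 4 [2y] bond c/2=27/800: DF=(31757/32000 − 27/800·(0.959100+0.909800+0.875700))/(1+27/800) = 544/625 ≈ 0.870400
step 5 [2.5y] zero: DF = P = 8217/10000 ≈ 0.821700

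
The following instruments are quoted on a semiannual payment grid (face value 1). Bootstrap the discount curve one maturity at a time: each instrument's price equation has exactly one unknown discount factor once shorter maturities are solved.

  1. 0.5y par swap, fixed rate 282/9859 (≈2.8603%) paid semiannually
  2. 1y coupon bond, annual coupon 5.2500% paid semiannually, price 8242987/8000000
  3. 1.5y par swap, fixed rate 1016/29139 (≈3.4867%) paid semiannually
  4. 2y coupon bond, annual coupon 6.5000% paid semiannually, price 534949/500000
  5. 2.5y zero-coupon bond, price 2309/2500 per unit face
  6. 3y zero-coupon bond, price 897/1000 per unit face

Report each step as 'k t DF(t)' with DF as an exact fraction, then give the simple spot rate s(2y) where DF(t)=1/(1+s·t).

step 1 [0.5y] swap r/2=141/9859: DF=(1 − 141/9859·(0))/(1+141/9859) = 9859/10000 ≈ 0.985900
step 2 [1y] bond c/2=21/800: DF=(8242987/8000000 − 21/800·(0.985900))/(1+21/800) = 2447/2500 ≈ 0.978800
step 3 [1.5y] swap r/2=508/29139: DF=(1 − 508/29139·(0.985900+0.978800))/(1+508/29139) = 2373/2500 ≈ 0.949200
step 4 [2y] bond c/2=13/400: DF=(534949/500000 − 13/400·(0.985900+0.978800+0.949200))/(1+13/400) = 1889/2000 ≈ 0.944500
step 5 [2.5y] zero: DF = P = 2309/2500 ≈ 0.923600
step 6 [3y] zero: DF = P = 897/1000 ≈ 0.897000

1 1/2 9859/10000
2 1 2447/2500
3 3/2 2373/2500
4 2 1889/2000
5 5/2 2309/2500
6 3 897/1000
s(2y) = (1/(1889/2000) − 1)/(2) = 111/3778 ≈ 2.9381%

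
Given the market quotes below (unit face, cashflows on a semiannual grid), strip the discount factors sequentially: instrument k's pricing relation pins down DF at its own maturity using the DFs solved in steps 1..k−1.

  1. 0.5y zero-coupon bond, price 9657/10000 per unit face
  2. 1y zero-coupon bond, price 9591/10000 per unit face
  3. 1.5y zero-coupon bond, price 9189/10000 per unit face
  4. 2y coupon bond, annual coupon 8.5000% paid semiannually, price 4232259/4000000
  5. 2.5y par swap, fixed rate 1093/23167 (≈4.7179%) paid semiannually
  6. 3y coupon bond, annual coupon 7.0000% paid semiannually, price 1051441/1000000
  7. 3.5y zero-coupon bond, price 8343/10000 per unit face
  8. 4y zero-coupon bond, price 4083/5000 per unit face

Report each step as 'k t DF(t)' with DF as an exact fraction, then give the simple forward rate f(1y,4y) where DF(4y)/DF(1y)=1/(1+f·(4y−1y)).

1 1/2 9657/10000
2 1 9591/10000
3 3/2 9189/10000
4 2 899/1000
5 5/2 8907/10000
6 3 537/625
7 7/2 8343/10000
8 4 4083/5000
f(1y,4y) = ((9591/10000)/(4083/5000) − 1)/(3) = 475/8166 ≈ 5.8168%

step 1 [0.5y] zero: DF = P = 9657/10000 ≈ 0.965700
step 2 [1y] zero: DF = P = 9591/10000 ≈ 0.959100
step 3 [1.5y] zero: DF = P = 9189/10000 ≈ 0.918900
step 4 [2y] bond c/2=17/400: DF=(4232259/4000000 − 17/400·(0.965700+0.959100+0.918900))/(1+17/400) = 899/1000 ≈ 0.899000
step 5 [2.5y] swap r/2=1093/46334: DF=(1 − 1093/46334·(0.965700+0.959100+0.918900+0.899000))/(1+1093/46334) = 8907/10000 ≈ 0.890700
step 6 [3y] bond c/2=7/200: DF=(1051441/1000000 − 7/200·(0.965700+0.959100+0.918900+0.899000+0.890700))/(1+7/200) = 537/625 ≈ 0.859200
step 7 [3.5y] zero: DF = P = 8343/10000 ≈ 0.834300
step 8 [4y] zero: DF = P = 4083/5000 ≈ 0.816600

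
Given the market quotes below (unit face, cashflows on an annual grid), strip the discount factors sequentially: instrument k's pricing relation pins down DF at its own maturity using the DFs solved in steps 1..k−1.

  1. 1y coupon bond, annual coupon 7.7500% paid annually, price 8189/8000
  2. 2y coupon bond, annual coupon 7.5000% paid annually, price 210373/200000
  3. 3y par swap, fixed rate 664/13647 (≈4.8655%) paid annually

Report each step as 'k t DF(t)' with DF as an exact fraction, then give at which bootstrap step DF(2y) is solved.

step 1 [1y] bond c/1=31/400: DF=(8189/8000 − 31/400·(0))/(1+31/400) = 19/20 ≈ 0.950000
step 2 [2y] bond c/1=3/40: DF=(210373/200000 − 3/40·(0.950000))/(1+3/40) = 4561/5000 ≈ 0.912200
step 3 [3y] swap r/1=664/13647: DF=(1 − 664/13647·(0.950000+0.912200))/(1+664/13647) = 542/625 ≈ 0.867200

1 1 19/20
2 2 4561/5000
3 3 542/625
DF(2y) is solved at step 2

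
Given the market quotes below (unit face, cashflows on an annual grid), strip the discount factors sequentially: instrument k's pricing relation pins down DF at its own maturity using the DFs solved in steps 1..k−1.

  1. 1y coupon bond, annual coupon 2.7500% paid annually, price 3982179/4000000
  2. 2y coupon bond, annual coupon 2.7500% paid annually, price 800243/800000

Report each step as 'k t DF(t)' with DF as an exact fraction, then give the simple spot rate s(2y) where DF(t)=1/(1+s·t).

step 1 [1y] bond c/1=11/400: DF=(3982179/4000000 − 11/400·(0))/(1+11/400) = 9689/10000 ≈ 0.968900
step 2 [2y] bond c/1=11/400: DF=(800243/800000 − 11/400·(0.968900))/(1+11/400) = 2369/2500 ≈ 0.947600

1 1 9689/10000
2 2 2369/2500
s(2y) = (1/(2369/2500) − 1)/(2) = 131/4738 ≈ 2.7649%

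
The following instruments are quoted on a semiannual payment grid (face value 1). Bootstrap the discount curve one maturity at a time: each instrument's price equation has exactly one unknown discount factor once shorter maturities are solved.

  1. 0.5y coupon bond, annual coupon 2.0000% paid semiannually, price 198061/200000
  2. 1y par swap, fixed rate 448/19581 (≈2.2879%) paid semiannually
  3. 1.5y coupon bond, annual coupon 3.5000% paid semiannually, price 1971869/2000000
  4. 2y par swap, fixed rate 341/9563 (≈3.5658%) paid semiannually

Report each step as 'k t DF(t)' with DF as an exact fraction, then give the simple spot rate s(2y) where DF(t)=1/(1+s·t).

step 1 [0.5y] bond c/2=1/100: DF=(198061/200000 − 1/100·(0))/(1+1/100) = 1961/2000 ≈ 0.980500
step 2 [1y] swap r/2=224/19581: DF=(1 − 224/19581·(0.980500))/(1+224/19581) = 611/625 ≈ 0.977600
step 3 [1.5y] bond c/2=7/400: DF=(1971869/2000000 − 7/400·(0.980500+0.977600))/(1+7/400) = 9353/10000 ≈ 0.935300
step 4 [2y] swap r/2=341/19126: DF=(1 − 341/19126·(0.980500+0.977600+0.935300))/(1+341/19126) = 4659/5000 ≈ 0.931800

1 1/2 1961/2000
2 1 611/625
3 3/2 9353/10000
4 2 4659/5000
s(2y) = (1/(4659/5000) − 1)/(2) = 341/9318 ≈ 3.6596%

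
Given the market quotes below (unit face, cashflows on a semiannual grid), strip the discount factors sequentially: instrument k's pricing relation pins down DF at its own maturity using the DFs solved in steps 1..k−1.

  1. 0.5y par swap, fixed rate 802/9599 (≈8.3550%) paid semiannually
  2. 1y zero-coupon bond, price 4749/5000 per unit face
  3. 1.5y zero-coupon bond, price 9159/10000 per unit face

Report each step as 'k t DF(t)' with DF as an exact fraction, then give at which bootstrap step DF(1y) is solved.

step 1 [0.5y] swap r/2=401/9599: DF=(1 − 401/9599·(0))/(1+401/9599) = 9599/10000 ≈ 0.959900
step 2 [1y] zero: DF = P = 4749/5000 ≈ 0.949800
step 3 [1.5y] zero: DF = P = 9159/10000 ≈ 0.915900

1 1/2 9599/10000
2 1 4749/5000
3 3/2 9159/10000
DF(1y) is solved at step 2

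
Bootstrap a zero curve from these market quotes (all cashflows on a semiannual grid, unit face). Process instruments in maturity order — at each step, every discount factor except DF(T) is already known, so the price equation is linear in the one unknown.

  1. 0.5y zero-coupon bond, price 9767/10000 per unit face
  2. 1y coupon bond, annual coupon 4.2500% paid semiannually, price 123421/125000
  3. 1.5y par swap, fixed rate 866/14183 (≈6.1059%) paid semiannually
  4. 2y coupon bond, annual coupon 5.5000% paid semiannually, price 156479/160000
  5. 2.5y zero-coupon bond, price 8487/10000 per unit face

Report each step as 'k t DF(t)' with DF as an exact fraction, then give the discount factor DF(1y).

step 1 [0.5y] zero: DF = P = 9767/10000 ≈ 0.976700
step 2 [1y] bond c/2=17/800: DF=(123421/125000 − 17/800·(0.976700))/(1+17/800) = 1893/2000 ≈ 0.946500
step 3 [1.5y] swap r/2=433/14183: DF=(1 − 433/14183·(0.976700+0.946500))/(1+433/14183) = 4567/5000 ≈ 0.913400
step 4 [2y] bond c/2=11/400: DF=(156479/160000 − 11/400·(0.976700+0.946500+0.913400))/(1+11/400) = 8759/10000 ≈ 0.875900
step 5 [2.5y] zero: DF = P = 8487/10000 ≈ 0.848700

1 1/2 9767/10000
2 1 1893/2000
3 3/2 4567/5000
4 2 8759/10000
5 5/2 8487/10000
DF(1y) = 1893/2000 ≈ 0.946500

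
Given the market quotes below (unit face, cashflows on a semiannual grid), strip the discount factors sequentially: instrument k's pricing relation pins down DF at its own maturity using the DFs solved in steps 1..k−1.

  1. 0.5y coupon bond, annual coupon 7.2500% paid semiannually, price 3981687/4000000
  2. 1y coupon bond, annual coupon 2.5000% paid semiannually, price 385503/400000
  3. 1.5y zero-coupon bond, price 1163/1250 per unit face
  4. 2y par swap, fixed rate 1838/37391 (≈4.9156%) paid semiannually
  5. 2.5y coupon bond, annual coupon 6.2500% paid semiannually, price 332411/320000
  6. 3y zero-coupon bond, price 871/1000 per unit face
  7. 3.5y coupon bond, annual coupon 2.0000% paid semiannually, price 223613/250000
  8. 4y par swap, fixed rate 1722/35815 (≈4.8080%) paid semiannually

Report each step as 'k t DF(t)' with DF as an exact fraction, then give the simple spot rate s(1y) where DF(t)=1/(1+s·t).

1 1/2 4803/5000
2 1 47/50
3 3/2 1163/1250
4 2 9081/10000
5 5/2 447/500
6 3 871/1000
7 7/2 8311/10000
8 4 4139/5000
s(1y) = (1/(47/50) − 1)/(1) = 3/47 ≈ 6.3830%

step 1 [0.5y] bond c/2=29/800: DF=(3981687/4000000 − 29/800·(0))/(1+29/800) = 4803/5000 ≈ 0.960600
step 2 [1y] bond c/2=1/80: DF=(385503/400000 − 1/80·(0.960600))/(1+1/80) = 47/50 ≈ 0.940000
step 3 [1.5y] zero: DF = P = 1163/1250 ≈ 0.930400
step 4 [2y] swap r/2=919/37391: DF=(1 − 919/37391·(0.960600+0.940000+0.930400))/(1+919/37391) = 9081/10000 ≈ 0.908100
step 5 [2.5y] bond c/2=1/32: DF=(332411/320000 − 1/32·(0.960600+0.940000+0.930400+0.908100))/(1+1/32) = 447/500 ≈ 0.894000
step 6 [3y] zero: DF = P = 871/1000 ≈ 0.871000
step 7 [3.5y] bond c/2=1/100: DF=(223613/250000 − 1/100·(0.960600+0.940000+0.930400+0.908100+0.894000+0.871000))/(1+1/100) = 8311/10000 ≈ 0.831100
step 8 [4y] swap r/2=861/35815: DF=(1 − 861/35815·(0.960600+0.940000+0.930400+0.908100+0.894000+0.871000+0.831100))/(1+861/35815) = 4139/5000 ≈ 0.827800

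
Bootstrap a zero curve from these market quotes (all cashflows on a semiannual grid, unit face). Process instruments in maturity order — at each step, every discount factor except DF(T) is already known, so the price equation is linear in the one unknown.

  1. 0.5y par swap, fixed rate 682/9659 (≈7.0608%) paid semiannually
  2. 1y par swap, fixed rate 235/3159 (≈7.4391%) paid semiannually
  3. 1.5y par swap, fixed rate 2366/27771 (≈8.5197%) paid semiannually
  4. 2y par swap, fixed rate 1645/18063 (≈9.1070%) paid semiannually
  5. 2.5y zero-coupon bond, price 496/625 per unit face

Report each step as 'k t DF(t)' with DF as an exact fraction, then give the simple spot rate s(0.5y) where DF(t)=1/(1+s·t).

1 1/2 9659/10000
2 1 1859/2000
3 3/2 8817/10000
4 2 1671/2000
5 5/2 496/625
s(0.5y) = (1/(9659/10000) − 1)/(1/2) = 682/9659 ≈ 7.0608%

step 1 [0.5y] swap r/2=341/9659: DF=(1 − 341/9659·(0))/(1+341/9659) = 9659/10000 ≈ 0.965900
step 2 [1y] swap r/2=235/6318: DF=(1 − 235/6318·(0.965900))/(1+235/6318) = 1859/2000 ≈ 0.929500
step 3 [1.5y] swap r/2=1183/27771: DF=(1 − 1183/27771·(0.965900+0.929500))/(1+1183/27771) = 8817/10000 ≈ 0.881700
step 4 [2y] swap r/2=1645/36126: DF=(1 − 1645/36126·(0.965900+0.929500+0.881700))/(1+1645/36126) = 1671/2000 ≈ 0.835500
step 5 [2.5y] zero: DF = P = 496/625 ≈ 0.793600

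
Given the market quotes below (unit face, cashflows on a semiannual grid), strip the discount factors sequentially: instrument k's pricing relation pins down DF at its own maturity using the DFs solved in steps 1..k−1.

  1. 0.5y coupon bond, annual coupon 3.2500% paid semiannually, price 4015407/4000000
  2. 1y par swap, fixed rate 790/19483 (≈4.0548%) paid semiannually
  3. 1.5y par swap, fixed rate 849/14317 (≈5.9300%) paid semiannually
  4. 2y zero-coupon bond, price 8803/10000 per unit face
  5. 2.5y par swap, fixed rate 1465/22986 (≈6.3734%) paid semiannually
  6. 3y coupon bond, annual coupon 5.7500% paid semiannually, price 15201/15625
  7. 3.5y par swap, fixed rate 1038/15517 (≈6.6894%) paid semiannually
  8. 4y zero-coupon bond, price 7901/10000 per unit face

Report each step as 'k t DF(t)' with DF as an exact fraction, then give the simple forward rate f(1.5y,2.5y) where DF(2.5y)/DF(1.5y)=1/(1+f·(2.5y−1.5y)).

1 1/2 4939/5000
2 1 1921/2000
3 3/2 9151/10000
4 2 8803/10000
5 5/2 1707/2000
6 3 2043/2500
7 7/2 1981/2500
8 4 7901/10000
f(1.5y,2.5y) = ((9151/10000)/(1707/2000) − 1)/(1) = 616/8535 ≈ 7.2173%

step 1 [0.5y] bond c/2=13/800: DF=(4015407/4000000 − 13/800·(0))/(1+13/800) = 4939/5000 ≈ 0.987800
step 2 [1y] swap r/2=395/19483: DF=(1 − 395/19483·(0.987800))/(1+395/19483) = 1921/2000 ≈ 0.960500
step 3 [1.5y] swap r/2=849/28634: DF=(1 − 849/28634·(0.987800+0.960500))/(1+849/28634) = 9151/10000 ≈ 0.915100
step 4 [2y] zero: DF = P = 8803/10000 ≈ 0.880300
step 5 [2.5y] swap r/2=1465/45972: DF=(1 − 1465/45972·(0.987800+0.960500+0.915100+0.880300))/(1+1465/45972) = 1707/2000 ≈ 0.853500
step 6 [3y] bond c/2=23/800: DF=(15201/15625 − 23/800·(0.987800+0.960500+0.915100+0.880300+0.853500))/(1+23/800) = 2043/2500 ≈ 0.817200
step 7 [3.5y] swap r/2=519/15517: DF=(1 − 519/15517·(0.987800+0.960500+0.915100+0.880300+0.853500+0.817200))/(1+519/15517) = 1981/2500 ≈ 0.792400
step 8 [4y] zero: DF = P = 7901/10000 ≈ 0.790100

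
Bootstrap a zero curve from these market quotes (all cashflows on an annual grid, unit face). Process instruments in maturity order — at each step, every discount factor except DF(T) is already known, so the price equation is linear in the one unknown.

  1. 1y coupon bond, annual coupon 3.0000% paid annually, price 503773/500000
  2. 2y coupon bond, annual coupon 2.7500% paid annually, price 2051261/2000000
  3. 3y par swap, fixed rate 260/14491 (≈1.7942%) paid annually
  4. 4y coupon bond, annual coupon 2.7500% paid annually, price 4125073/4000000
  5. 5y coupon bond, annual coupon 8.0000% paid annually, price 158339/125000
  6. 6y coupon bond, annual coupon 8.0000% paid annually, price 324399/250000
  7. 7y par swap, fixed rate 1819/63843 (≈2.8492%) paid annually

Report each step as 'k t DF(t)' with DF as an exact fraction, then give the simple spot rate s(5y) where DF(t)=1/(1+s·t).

step 1 [1y] bond c/1=3/100: DF=(503773/500000 − 3/100·(0))/(1+3/100) = 4891/5000 ≈ 0.978200
step 2 [2y] bond c/1=11/400: DF=(2051261/2000000 − 11/400·(0.978200))/(1+11/400) = 243/250 ≈ 0.972000
step 3 [3y] swap r/1=260/14491: DF=(1 − 260/14491·(0.978200+0.972000))/(1+260/14491) = 237/250 ≈ 0.948000
step 4 [4y] bond c/1=11/400: DF=(4125073/4000000 − 11/400·(0.978200+0.972000+0.948000))/(1+11/400) = 9261/10000 ≈ 0.926100
step 5 [5y] bond c/1=2/25: DF=(158339/125000 − 2/25·(0.978200+0.972000+0.948000+0.926100))/(1+2/25) = 556/625 ≈ 0.889600
step 6 [6y] bond c/1=2/25: DF=(324399/250000 − 2/25·(0.978200+0.972000+0.948000+0.926100+0.889600))/(1+2/25) = 8523/10000 ≈ 0.852300
step 7 [7y] swap r/1=1819/63843: DF=(1 − 1819/63843·(0.978200+0.972000+0.948000+0.926100+0.889600+0.852300))/(1+1819/63843) = 8181/10000 ≈ 0.818100

1 1 4891/5000
2 2 243/250
3 3 237/250
4 4 9261/10000
5 5 556/625
6 6 8523/10000
7 7 8181/10000
s(5y) = (1/(556/625) − 1)/(5) = 69/2780 ≈ 2.4820%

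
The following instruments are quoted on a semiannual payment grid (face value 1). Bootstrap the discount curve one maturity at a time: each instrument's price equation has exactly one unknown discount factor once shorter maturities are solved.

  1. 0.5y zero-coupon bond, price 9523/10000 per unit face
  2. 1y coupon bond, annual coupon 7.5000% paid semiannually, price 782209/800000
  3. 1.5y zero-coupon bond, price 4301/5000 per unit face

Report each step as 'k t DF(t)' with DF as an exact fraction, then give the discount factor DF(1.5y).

step 1 [0.5y] zero: DF = P = 9523/10000 ≈ 0.952300
step 2 [1y] bond c/2=3/80: DF=(782209/800000 − 3/80·(0.952300))/(1+3/80) = 227/250 ≈ 0.908000
step 3 [1.5y] zero: DF = P = 4301/5000 ≈ 0.860200

1 1/2 9523/10000
2 1 227/250
3 3/2 4301/5000
DF(1.5y) = 4301/5000 ≈ 0.860200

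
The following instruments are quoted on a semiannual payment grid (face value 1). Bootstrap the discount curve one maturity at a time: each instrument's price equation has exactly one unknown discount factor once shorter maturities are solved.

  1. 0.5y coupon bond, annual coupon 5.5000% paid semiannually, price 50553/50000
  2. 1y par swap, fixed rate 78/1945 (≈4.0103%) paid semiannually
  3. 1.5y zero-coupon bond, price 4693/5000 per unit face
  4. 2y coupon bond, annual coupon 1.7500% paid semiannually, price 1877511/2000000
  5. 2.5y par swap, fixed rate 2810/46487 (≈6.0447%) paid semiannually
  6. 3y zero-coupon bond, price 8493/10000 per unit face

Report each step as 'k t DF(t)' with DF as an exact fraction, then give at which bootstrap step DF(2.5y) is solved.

step 1 [0.5y] bond c/2=11/400: DF=(50553/50000 − 11/400·(0))/(1+11/400) = 123/125 ≈ 0.984000
step 2 [1y] swap r/2=39/1945: DF=(1 − 39/1945·(0.984000))/(1+39/1945) = 961/1000 ≈ 0.961000
step 3 [1.5y] zero: DF = P = 4693/5000 ≈ 0.938600
step 4 [2y] bond c/2=7/800: DF=(1877511/2000000 − 7/800·(0.984000+0.961000+0.938600))/(1+7/800) = 566/625 ≈ 0.905600
step 5 [2.5y] swap r/2=1405/46487: DF=(1 − 1405/46487·(0.984000+0.961000+0.938600+0.905600))/(1+1405/46487) = 1719/2000 ≈ 0.859500
step 6 [3y] zero: DF = P = 8493/10000 ≈ 0.849300

1 1/2 123/125
2 1 961/1000
3 3/2 4693/5000
4 2 566/625
5 5/2 1719/2000
6 3 8493/10000
DF(2.5y) is solved at step 5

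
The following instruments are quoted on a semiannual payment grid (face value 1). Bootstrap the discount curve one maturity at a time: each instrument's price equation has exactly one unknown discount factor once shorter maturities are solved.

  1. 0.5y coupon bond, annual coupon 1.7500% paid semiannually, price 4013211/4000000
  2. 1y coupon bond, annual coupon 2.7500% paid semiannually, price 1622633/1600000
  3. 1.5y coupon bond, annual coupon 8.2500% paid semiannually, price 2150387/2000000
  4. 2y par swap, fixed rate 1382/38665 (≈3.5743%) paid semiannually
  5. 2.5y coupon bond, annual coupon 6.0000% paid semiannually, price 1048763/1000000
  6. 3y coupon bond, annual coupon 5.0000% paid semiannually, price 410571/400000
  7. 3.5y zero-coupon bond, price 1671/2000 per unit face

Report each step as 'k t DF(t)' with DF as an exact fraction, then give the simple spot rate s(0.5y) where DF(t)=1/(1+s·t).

1 1/2 4973/5000
2 1 9869/10000
3 3/2 9541/10000
4 2 9309/10000
5 5/2 566/625
6 3 177/200
7 7/2 1671/2000
s(0.5y) = (1/(4973/5000) − 1)/(1/2) = 54/4973 ≈ 1.0859%

step 1 [0.5y] bond c/2=7/800: DF=(4013211/4000000 − 7/800·(0))/(1+7/800) = 4973/5000 ≈ 0.994600
step 2 [1y] bond c/2=11/800: DF=(1622633/1600000 − 11/800·(0.994600))/(1+11/800) = 9869/10000 ≈ 0.986900
step 3 [1.5y] bond c/2=33/800: DF=(2150387/2000000 − 33/800·(0.994600+0.986900))/(1+33/800) = 9541/10000 ≈ 0.954100
step 4 [2y] swap r/2=691/38665: DF=(1 − 691/38665·(0.994600+0.986900+0.954100))/(1+691/38665) = 9309/10000 ≈ 0.930900
step 5 [2.5y] bond c/2=3/100: DF=(1048763/1000000 − 3/100·(0.994600+0.986900+0.954100+0.930900))/(1+3/100) = 566/625 ≈ 0.905600
step 6 [3y] bond c/2=1/40: DF=(410571/400000 − 1/40·(0.994600+0.986900+0.954100+0.930900+0.905600))/(1+1/40) = 177/200 ≈ 0.885000
step 7 [3.5y] zero: DF = P = 1671/2000 ≈ 0.835500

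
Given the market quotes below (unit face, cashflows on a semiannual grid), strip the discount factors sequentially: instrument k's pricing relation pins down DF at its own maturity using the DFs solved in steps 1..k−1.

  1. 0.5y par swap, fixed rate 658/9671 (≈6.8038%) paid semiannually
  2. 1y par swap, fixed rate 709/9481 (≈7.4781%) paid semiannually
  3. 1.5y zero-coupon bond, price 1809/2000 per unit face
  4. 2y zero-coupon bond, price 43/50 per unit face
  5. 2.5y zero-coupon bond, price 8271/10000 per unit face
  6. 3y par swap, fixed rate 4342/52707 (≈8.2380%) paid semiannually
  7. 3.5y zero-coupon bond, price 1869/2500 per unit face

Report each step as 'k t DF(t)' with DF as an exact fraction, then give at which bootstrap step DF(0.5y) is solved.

1 1/2 9671/10000
2 1 9291/10000
3 3/2 1809/2000
4 2 43/50
5 5/2 8271/10000
6 3 7829/10000
7 7/2 1869/2500
DF(0.5y) is solved at step 1

step 1 [0.5y] swap r/2=329/9671: DF=(1 − 329/9671·(0))/(1+329/9671) = 9671/10000 ≈ 0.967100
step 2 [1y] swap r/2=709/18962: DF=(1 − 709/18962·(0.967100))/(1+709/18962) = 9291/10000 ≈ 0.929100
step 3 [1.5y] zero: DF = P = 1809/2000 ≈ 0.904500
step 4 [2y] zero: DF = P = 43/50 ≈ 0.860000
step 5 [2.5y] zero: DF = P = 8271/10000 ≈ 0.827100
step 6 [3y] swap r/2=2171/52707: DF=(1 − 2171/52707·(0.967100+0.929100+0.904500+0.860000+0.827100))/(1+2171/52707) = 7829/10000 ≈ 0.782900
step 7 [3.5y] zero: DF = P = 1869/2500 ≈ 0.747600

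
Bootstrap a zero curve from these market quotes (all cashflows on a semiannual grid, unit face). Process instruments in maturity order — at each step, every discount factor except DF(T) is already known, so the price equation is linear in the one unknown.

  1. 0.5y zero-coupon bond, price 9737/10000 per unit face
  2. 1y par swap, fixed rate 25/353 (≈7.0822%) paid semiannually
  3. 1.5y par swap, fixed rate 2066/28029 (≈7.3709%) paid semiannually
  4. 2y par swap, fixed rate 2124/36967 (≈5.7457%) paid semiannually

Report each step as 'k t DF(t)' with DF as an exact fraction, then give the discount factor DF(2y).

step 1 [0.5y] zero: DF = P = 9737/10000 ≈ 0.973700
step 2 [1y] swap r/2=25/706: DF=(1 − 25/706·(0.973700))/(1+25/706) = 373/400 ≈ 0.932500
step 3 [1.5y] swap r/2=1033/28029: DF=(1 − 1033/28029·(0.973700+0.932500))/(1+1033/28029) = 8967/10000 ≈ 0.896700
step 4 [2y] swap r/2=1062/36967: DF=(1 − 1062/36967·(0.973700+0.932500+0.896700))/(1+1062/36967) = 4469/5000 ≈ 0.893800

1 1/2 9737/10000
2 1 373/400
3 3/2 8967/10000
4 2 4469/5000
DF(2y) = 4469/5000 ≈ 0.893800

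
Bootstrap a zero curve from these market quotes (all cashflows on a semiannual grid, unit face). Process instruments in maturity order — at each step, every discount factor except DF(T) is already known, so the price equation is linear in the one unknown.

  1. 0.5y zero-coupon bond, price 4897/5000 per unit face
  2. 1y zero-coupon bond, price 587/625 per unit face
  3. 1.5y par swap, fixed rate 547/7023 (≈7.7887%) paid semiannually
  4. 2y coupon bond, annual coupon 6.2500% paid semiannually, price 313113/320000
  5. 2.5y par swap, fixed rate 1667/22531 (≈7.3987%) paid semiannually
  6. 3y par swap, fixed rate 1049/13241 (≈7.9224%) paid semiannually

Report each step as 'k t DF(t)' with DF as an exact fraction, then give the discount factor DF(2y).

1 1/2 4897/5000
2 1 587/625
3 3/2 4453/5000
4 2 8637/10000
5 5/2 8333/10000
6 3 3951/5000
DF(2y) = 8637/10000 ≈ 0.863700

step 1 [0.5y] zero: DF = P = 4897/5000 ≈ 0.979400
step 2 [1y] zero: DF = P = 587/625 ≈ 0.939200
step 3 [1.5y] swap r/2=547/14046: DF=(1 − 547/14046·(0.979400+0.939200))/(1+547/14046) = 4453/5000 ≈ 0.890600
step 4 [2y] bond c/2=1/32: DF=(313113/320000 − 1/32·(0.979400+0.939200+0.890600))/(1+1/32) = 8637/10000 ≈ 0.863700
step 5 [2.5y] swap r/2=1667/45062: DF=(1 − 1667/45062·(0.979400+0.939200+0.890600+0.863700))/(1+1667/45062) = 8333/10000 ≈ 0.833300
step 6 [3y] swap r/2=1049/26482: DF=(1 − 1049/26482·(0.979400+0.939200+0.890600+0.863700+0.833300))/(1+1049/26482) = 3951/5000 ≈ 0.790200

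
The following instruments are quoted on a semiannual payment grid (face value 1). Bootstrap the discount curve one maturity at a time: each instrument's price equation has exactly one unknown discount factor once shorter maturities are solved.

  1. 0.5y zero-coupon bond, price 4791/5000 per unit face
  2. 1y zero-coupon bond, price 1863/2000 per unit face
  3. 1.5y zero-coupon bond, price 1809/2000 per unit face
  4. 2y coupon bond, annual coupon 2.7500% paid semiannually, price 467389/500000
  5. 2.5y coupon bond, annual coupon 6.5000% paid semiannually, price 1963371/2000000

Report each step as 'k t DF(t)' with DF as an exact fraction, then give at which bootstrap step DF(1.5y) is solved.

1 1/2 4791/5000
2 1 1863/2000
3 3/2 1809/2000
4 2 4421/5000
5 5/2 167/200
DF(1.5y) is solved at step 3

step 1 [0.5y] zero: DF = P = 4791/5000 ≈ 0.958200
step 2 [1y] zero: DF = P = 1863/2000 ≈ 0.931500
step 3 [1.5y] zero: DF = P = 1809/2000 ≈ 0.904500
step 4 [2y] bond c/2=11/800: DF=(467389/500000 − 11/800·(0.958200+0.931500+0.904500))/(1+11/800) = 4421/5000 ≈ 0.884200
step 5 [2.5y] bond c/2=13/400: DF=(1963371/2000000 − 13/400·(0.958200+0.931500+0.904500+0.884200))/(1+13/400) = 167/200 ≈ 0.835000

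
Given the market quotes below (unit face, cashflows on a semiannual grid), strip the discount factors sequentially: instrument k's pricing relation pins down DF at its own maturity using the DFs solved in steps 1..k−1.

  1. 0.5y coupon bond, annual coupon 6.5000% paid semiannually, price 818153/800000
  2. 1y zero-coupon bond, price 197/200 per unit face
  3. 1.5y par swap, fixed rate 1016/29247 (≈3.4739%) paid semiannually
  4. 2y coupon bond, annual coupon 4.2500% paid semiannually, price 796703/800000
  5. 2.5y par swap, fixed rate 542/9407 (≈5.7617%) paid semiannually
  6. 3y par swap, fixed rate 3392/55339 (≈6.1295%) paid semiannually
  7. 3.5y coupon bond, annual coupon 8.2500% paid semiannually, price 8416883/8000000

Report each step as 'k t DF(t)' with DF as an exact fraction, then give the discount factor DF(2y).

step 1 [0.5y] bond c/2=13/400: DF=(818153/800000 − 13/400·(0))/(1+13/400) = 1981/2000 ≈ 0.990500
step 2 [1y] zero: DF = P = 197/200 ≈ 0.985000
step 3 [1.5y] swap r/2=508/29247: DF=(1 − 508/29247·(0.990500+0.985000))/(1+508/29247) = 2373/2500 ≈ 0.949200
step 4 [2y] bond c/2=17/800: DF=(796703/800000 − 17/800·(0.990500+0.985000+0.949200))/(1+17/800) = 9143/10000 ≈ 0.914300
step 5 [2.5y] swap r/2=271/9407: DF=(1 − 271/9407·(0.990500+0.985000+0.949200+0.914300))/(1+271/9407) = 1729/2000 ≈ 0.864500
step 6 [3y] swap r/2=1696/55339: DF=(1 − 1696/55339·(0.990500+0.985000+0.949200+0.914300+0.864500))/(1+1696/55339) = 519/625 ≈ 0.830400
step 7 [3.5y] bond c/2=33/800: DF=(8416883/8000000 − 33/800·(0.990500+0.985000+0.949200+0.914300+0.864500+0.830400))/(1+33/800) = 989/1250 ≈ 0.791200

1 1/2 1981/2000
2 1 197/200
3 3/2 2373/2500
4 2 9143/10000
5 5/2 1729/2000
6 3 519/625
7 7/2 989/1250
DF(2y) = 9143/10000 ≈ 0.914300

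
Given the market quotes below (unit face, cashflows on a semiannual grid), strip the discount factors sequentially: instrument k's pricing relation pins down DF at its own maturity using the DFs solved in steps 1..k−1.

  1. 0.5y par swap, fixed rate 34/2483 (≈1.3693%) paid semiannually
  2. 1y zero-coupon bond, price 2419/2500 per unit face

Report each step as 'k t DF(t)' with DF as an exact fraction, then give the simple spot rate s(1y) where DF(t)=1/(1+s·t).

step 1 [0.5y] swap r/2=17/2483: DF=(1 − 17/2483·(0))/(1+17/2483) = 2483/2500 ≈ 0.993200
step 2 [1y] zero: DF = P = 2419/2500 ≈ 0.967600

1 1/2 2483/2500
2 1 2419/2500
s(1y) = (1/(2419/2500) − 1)/(1) = 81/2419 ≈ 3.3485%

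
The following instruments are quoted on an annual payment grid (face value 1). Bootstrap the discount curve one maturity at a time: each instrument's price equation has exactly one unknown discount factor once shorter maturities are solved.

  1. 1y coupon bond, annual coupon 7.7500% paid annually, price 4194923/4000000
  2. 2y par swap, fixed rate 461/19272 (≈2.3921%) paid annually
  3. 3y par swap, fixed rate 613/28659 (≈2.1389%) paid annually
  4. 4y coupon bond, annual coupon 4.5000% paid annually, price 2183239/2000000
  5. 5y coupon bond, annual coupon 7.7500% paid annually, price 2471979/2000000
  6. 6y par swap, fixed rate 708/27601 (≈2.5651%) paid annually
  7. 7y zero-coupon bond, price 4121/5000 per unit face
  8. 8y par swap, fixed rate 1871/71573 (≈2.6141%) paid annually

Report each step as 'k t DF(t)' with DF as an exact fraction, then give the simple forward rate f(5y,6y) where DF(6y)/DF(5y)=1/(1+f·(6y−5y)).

1 1 9733/10000
2 2 9539/10000
3 3 9387/10000
4 4 2303/2500
5 5 8747/10000
6 6 1073/1250
7 7 4121/5000
8 8 8129/10000
f(5y,6y) = ((8747/10000)/(1073/1250) − 1)/(1) = 163/8584 ≈ 1.8989%

step 1 [1y] bond c/1=31/400: DF=(4194923/4000000 − 31/400·(0))/(1+31/400) = 9733/10000 ≈ 0.973300
step 2 [2y] swap r/1=461/19272: DF=(1 − 461/19272·(0.973300))/(1+461/19272) = 9539/10000 ≈ 0.953900
step 3 [3y] swap r/1=613/28659: DF=(1 − 613/28659·(0.973300+0.953900))/(1+613/28659) = 9387/10000 ≈ 0.938700
step 4 [4y] bond c/1=9/200: DF=(2183239/2000000 − 9/200·(0.973300+0.953900+0.938700))/(1+9/200) = 2303/2500 ≈ 0.921200
step 5 [5y] bond c/1=31/400: DF=(2471979/2000000 − 31/400·(0.973300+0.953900+0.938700+0.921200))/(1+31/400) = 8747/10000 ≈ 0.874700
step 6 [6y] swap r/1=708/27601: DF=(1 − 708/27601·(0.973300+0.953900+0.938700+0.921200+0.874700))/(1+708/27601) = 1073/1250 ≈ 0.858400
step 7 [7y] zero: DF = P = 4121/5000 ≈ 0.824200
step 8 [8y] swap r/1=1871/71573: DF=(1 − 1871/71573·(0.973300+0.953900+0.938700+0.921200+0.874700+0.858400+0.824200))/(1+1871/71573) = 8129/10000 ≈ 0.812900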